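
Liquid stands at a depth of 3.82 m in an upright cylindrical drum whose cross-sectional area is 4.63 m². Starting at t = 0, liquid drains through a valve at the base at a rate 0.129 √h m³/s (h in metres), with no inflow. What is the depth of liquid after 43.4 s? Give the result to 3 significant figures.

With no inflow, A dh/dt = −0.129 √h.
This is separable: 2 d(√h)/dt = −0.129/A, so √h = √h₀ − (0.129/(2A)) t.
√h = √3.82 − 0.129·43.4/(2·4.63) = 1.9545 − 0.60460 = 1.3499.
h = 1.3499² = 1.8222 m.

1.82 m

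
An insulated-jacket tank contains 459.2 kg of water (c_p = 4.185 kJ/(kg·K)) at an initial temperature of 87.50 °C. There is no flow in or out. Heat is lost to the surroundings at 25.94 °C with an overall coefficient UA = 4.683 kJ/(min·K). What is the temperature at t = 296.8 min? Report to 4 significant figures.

Lumped-capacitance energy balance: M c_p dT/dt = UA(T_amb − T).
dT/dt = (T_ss − T)/τ with T_ss = T_amb = 25.9400 °C, τ = M c_p/UA = 459.2·4.185/4.683 = 410.368 min.
This is linear first-order; T(t) = T_ss + (T₀ − T_ss) e^(−t/τ).
T(296.8) = 25.9400 + (61.5600)·0.485171 = 55.8071 °C.

55.81 °C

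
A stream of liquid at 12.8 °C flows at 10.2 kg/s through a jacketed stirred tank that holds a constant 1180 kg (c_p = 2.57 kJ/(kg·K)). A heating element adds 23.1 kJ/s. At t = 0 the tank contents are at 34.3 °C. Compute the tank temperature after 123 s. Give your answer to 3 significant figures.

Unsteady energy balance on the tank contents: M c_p dT/dt = ṁ c_p (T_in − T) + 23.1.
τ = M/ṁ = 115.69 s; T_ss = T_in + Q̇/(ṁ c_p) = 12.8 + 23.1/(10.2·2.57) = 13.681 °C.
This is linear first-order; T(t) = T_ss + (T₀ − T_ss) e^(−t/τ).
T(123) = 13.681 + (20.619)·e^(−123/115.69) = 13.681 + (20.619)·0.34534 = 20.802 °C.

20.8 °C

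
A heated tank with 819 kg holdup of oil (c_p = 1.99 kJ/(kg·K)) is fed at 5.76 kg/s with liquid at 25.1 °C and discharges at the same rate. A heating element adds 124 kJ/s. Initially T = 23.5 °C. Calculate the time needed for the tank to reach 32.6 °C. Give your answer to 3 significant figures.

188 s

Heat balance on the well-mixed liquid: M c_p dT/dt = ṁ c_p (T_in − T) + 124.
τ = M/ṁ = 142.19 s; T_ss = T_in + Q̇/(ṁ c_p) = 35.918 °C.
T(t) = T_ss + (T₀ − T_ss) e^(−t/τ). Set T = 32.6:
e^(−t/τ) = (32.6 − 35.918)/(23.5 − 35.918) = 0.26719
t = −142.19 · ln(0.26719) = 187.66 s.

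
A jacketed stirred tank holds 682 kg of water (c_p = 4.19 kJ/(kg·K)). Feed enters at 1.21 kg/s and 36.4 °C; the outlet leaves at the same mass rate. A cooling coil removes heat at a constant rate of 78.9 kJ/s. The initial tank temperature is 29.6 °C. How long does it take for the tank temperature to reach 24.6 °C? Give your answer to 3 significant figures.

477 s

M c_p dT/dt = ṁ c_p (T_in − T) − Q̇.
τ = M/ṁ = 563.64 s; T_ss = T_in − Q̇/(ṁ c_p) = 20.838 °C.
T(t) = T_ss + (T₀ − T_ss) e^(−t/τ). Set T = 24.6:
e^(−t/τ) = (24.6 − 20.838)/(29.6 − 20.838) = 0.42938
t = −563.64 · ln(0.42938) = 476.50 s.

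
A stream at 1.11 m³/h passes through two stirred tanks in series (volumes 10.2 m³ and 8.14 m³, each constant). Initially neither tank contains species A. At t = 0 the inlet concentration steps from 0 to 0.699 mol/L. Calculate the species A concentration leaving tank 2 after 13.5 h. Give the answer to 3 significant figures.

Time constants: τᵢ = Vᵢ/Q for each well-mixed tank.
τ₁ = 10.2/1.11 = 9.1892 h; τ₂ = 8.14/1.11 = 7.3333 h.
Solving the cascade with C₁(0)=C₂(0)=0 gives C₂(t) = C_in[1 − (τ₁ e^(−t/τ₁) − τ₂ e^(−t/τ₂))/(τ₁ − τ₂)].
At t = 13.5: e^(−t/τ₁) = 0.23013, e^(−t/τ₂) = 0.15867.
C₂ = 0.699·[1 − (9.1892·0.23013 − 7.3333·0.15867)/(1.8559)] = 0.699·0.48752 = 0.34078 mol/L.

0.341 mol/L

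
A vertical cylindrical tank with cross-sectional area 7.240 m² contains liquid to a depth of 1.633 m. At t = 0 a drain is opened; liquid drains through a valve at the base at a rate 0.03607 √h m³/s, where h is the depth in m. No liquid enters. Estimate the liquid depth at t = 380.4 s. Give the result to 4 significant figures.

0.1091 m

Accumulation of liquid (constant cross-section A): A dh/dt = −0.03607 √h.
Separate and integrate: 2(√h − √h₀) = −(0.03607/A) t.
√h = √1.633 − 0.03607·380.4/(2·7.240) = 1.27789 − 0.947585 = 0.330304.
h = 0.330304² = 0.109101 m.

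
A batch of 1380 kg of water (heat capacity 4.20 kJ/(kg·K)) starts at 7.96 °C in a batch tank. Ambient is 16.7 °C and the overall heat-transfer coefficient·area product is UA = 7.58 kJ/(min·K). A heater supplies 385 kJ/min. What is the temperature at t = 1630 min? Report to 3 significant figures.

M c_p dT/dt = −UA(T − T_amb) + Q̇.
dT/dt = (T_ss − T)/τ with T_ss = T_amb + Q̇/UA = 16.7 + 385/7.58 = 67.492 °C, τ = M c_p/UA = 1380·4.20/7.58 = 764.64 min.
Integrating: T(t) = T_ss + (T₀ − T_ss) e^(−t/τ).
T(1630) = 67.492 + (-59.532)·0.11863 = 60.429 °C.

60.4 °C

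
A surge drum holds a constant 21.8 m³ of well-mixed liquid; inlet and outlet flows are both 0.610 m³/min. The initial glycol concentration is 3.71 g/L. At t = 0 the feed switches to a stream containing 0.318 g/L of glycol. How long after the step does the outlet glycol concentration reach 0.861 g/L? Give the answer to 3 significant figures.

Species balance: V dC/dt = Q(C_in − C) ⇒ τ = V/Q = 35.738 min.
C(t) = C_in + (C₀ − C_in) e^(−t/τ). Set C = 0.861 and solve for t:
e^(−t/τ) = (C − C_in)/(C₀ − C_in) = (0.861 − 0.318)/(3.71 − 0.318) = 0.16008
t = −τ ln(…) = 35.738 × 1.8321 = 65.474 min.

65.5 min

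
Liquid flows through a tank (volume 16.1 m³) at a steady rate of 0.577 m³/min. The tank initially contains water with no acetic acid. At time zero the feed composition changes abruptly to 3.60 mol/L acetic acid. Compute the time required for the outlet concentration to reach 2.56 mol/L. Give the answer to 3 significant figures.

34.6 min

Species balance: V dC/dt = Q(C_in − C) ⇒ τ = V/Q = 27.903 min.
C(t) = C_in + (C₀ − C_in) e^(−t/τ). Set C = 2.56 and solve for t:
e^(−t/τ) = (C − C_in)/(C₀ − C_in) = (2.56 − 3.60)/(0 − 3.60) = 0.28889
t = −τ ln(…) = 27.903 × 1.2417 = 34.647 min.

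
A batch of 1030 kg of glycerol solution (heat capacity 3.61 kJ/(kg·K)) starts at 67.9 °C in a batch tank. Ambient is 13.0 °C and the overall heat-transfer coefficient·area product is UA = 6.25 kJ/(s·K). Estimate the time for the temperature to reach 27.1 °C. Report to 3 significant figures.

809 s

Lumped-capacitance energy balance: M c_p dT/dt = UA(T_amb − T).
τ = M c_p/UA = 594.93 s; T_ss = T_amb = 13.000 °C.
T(t) = T_ss + (T₀ − T_ss)e^(−t/τ); set T = 27.1:
t = −τ ln[(T − T_ss)/(T₀ − T_ss)] = −594.93 · ln(0.25683) = 808.71 s.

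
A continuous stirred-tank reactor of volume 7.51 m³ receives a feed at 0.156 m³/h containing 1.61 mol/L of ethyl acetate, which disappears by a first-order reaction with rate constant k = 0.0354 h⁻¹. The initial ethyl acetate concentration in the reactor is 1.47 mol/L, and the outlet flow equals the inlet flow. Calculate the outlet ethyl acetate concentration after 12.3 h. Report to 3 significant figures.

Accumulation = in − out − consumed: V dC/dt = Q C_in − Q C − k V C.
This is linear with rate a = Q/V + k = 0.056172 h⁻¹.
C_ss = Q C_in/(Q + kV) = 0.59537 mol/L; C(t) = C_ss + (C₀ − C_ss) e^(−a t).
C(12.3) = 0.59537 + (0.87463)·e^(−0.056172·12.3) = 0.59537 + (0.87463)·0.50112 = 1.0337 mol/L.

1.03 mol/L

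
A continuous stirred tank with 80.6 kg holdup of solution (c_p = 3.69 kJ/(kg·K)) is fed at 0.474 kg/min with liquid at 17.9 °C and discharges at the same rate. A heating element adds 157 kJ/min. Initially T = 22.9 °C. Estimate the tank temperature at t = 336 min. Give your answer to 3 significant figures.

95.9 °C

M c_p dT/dt = ṁ c_p (T_in − T) + Q̇.
Rearrange: dT/dt = (T_ss − T)/τ with τ = M/ṁ = 170.04 min and T_ss = T_in + Q̇/(ṁ c_p) = 107.66 °C.
This is linear first-order; T(t) = T_ss + (T₀ − T_ss) e^(−t/τ).
T(336) = 107.66 + (-84.763)·e^(−336/170.04) = 107.66 + (-84.763)·0.13863 = 95.912 °C.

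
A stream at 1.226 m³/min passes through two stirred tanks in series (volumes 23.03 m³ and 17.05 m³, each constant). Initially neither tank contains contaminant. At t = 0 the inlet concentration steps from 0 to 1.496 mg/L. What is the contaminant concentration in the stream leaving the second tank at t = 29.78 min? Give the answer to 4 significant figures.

Species balance on tank i: dCᵢ/dt = (Cᵢ₋₁ − Cᵢ)/τᵢ with τᵢ = Vᵢ/Q.
τ₁ = 23.03/1.226 = 18.7847 min; τ₂ = 17.05/1.226 = 13.9070 min.
Tank 1: C₁ = C_in(1 − e^(−t/τ₁)). Tank 2 (τ₁ ≠ τ₂): C₂ = C_in[1 − (τ₁ e^(−t/τ₁) − τ₂ e^(−t/τ₂))/(τ₁ − τ₂)].
At t = 29.78: e^(−t/τ₁) = 0.204879, e^(−t/τ₂) = 0.117494.
C₂ = 1.496·[1 − (18.7847·0.204879 − 13.9070·0.117494)/(4.87765)] = 1.496·0.545972 = 0.816775 mg/L.

0.8168 mg/L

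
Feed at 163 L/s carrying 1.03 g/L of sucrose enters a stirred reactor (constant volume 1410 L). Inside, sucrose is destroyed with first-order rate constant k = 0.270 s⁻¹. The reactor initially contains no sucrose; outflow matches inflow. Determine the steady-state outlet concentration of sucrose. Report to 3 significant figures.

0.309 g/L

V dC/dt = Q(C_in − C) − k V C.
At steady state: 0 = Q C_in − (Q + kV) C_ss, so C_ss = Q C_in/(Q + kV).
C_ss = 163·1.03/(163 + 0.270·1410) = 167.89/543.70 = 0.30879 g/L.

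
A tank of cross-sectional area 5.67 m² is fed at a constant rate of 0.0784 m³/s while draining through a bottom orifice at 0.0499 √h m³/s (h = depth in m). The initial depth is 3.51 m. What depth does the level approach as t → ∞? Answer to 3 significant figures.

Accumulation of liquid (constant cross-section A): A dh/dt = Q_in − 0.0499 √h. At steady state dh/dt = 0:
Q_in = 0.0499 √h_ss ⇒ √h_ss = 0.0784/0.0499 = 1.5711.
h_ss = 1.5711² = 2.4685 m. (Since h₀ = 3.51 m > h_ss, the level will fall toward this value.)

2.47 m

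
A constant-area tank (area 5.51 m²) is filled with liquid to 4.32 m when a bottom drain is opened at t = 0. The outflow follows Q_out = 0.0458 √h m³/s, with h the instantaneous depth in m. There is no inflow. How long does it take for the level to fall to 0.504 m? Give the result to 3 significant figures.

A dh/dt = −Q_out = −0.0458 √h.
Separate and integrate: 2(√h − √h₀) = −(0.0458/A) t.
t = 2A(√h₀ − √h)/0.0458 = 2·5.51·(√4.32 − √0.504)/0.0458
  = 11.020 × (2.0785 − 0.70993) / 0.0458 = 329.28 s.

329 s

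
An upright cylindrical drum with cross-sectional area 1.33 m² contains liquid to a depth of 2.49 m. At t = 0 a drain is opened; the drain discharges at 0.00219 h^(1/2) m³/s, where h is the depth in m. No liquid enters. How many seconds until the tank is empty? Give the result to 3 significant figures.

With no inflow, A dh/dt = −0.00219 √h.
This is separable: 2 d(√h)/dt = −0.00219/A, so √h = √h₀ − (0.00219/(2A)) t.
Set h = 0: 2√h₀ = (0.00219/A) t_empty ⇒ t_empty = 2A√h₀/0.00219.
t_empty = 2·1.33·√2.49/0.00219 = 2.6600·1.5780/0.00219 = 1916.6 s.

1920 s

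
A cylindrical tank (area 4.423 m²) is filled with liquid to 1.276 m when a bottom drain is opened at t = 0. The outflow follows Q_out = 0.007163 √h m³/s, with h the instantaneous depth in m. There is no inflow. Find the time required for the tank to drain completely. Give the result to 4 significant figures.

1395 s

With no inflow, A dh/dt = −0.007163 √h.
This is separable: 2 d(√h)/dt = −0.007163/A, so √h = √h₀ − (0.007163/(2A)) t.
Tank is empty when √h = 0: t_empty = 2A√h₀/0.007163.
t_empty = 2·4.423·√1.276/0.007163 = 8.84600·1.12960/0.007163 = 1395.01 s.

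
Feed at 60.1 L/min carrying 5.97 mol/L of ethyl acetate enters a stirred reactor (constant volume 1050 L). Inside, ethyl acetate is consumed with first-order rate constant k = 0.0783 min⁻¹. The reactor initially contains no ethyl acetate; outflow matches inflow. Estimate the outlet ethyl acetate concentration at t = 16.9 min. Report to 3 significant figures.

V dC/dt = Q(C_in − C) − k V C.
This is linear with rate a = Q/V + k = 0.13554 min⁻¹.
C_ss = Q C_in/(Q + kV) = 2.5211 mol/L; C(t) = C_ss + (C₀ − C_ss) e^(−a t).
C(16.9) = 2.5211 + (-2.5211)·e^(−0.13554·16.9) = 2.5211 + (-2.5211)·0.10121 = 2.2660 mol/L.

2.27 mol/L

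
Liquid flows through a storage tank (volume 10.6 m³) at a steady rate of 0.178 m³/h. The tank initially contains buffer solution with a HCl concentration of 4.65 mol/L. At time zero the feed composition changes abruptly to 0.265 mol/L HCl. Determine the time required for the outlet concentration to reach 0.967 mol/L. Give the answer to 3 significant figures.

Species balance: V dC/dt = Q(C_in − C) ⇒ τ = V/Q = 59.551 h.
C(t) = C_in + (C₀ − C_in) e^(−t/τ). Set C = 0.967 and solve for t:
e^(−t/τ) = (C − C_in)/(C₀ − C_in) = (0.967 − 0.265)/(4.65 − 0.265) = 0.16009
t = −τ ln(…) = 59.551 × 1.8320 = 109.10 h.

109 h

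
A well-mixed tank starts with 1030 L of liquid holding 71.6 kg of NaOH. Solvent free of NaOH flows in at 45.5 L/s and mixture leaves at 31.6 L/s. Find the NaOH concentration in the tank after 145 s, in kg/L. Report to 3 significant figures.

0.00200 kg/L

Total volume: dV/dt = Q_in − Q_out = 13.900 L/s, so V(t) = 1030 + 13.900 t and V(145) = 3045.5 L.
Solute balance: dm/dt = 0 − Q_out C = −Q_out m/V(t).
Separate: dm/m = −Q_out dt/V(t) ⇒ ln(m/m₀) = −(Q_out/(Q_in−Q_out)) ln(V/V₀).
m = m₀ (V₀/V)^(Q_out/(Q_in−Q_out)) = 71.6 × (1030/3045.5)^(2.2734) = 6.0891 kg.
C = m/V = 6.0891/3045.5 = 0.0019994 kg/L.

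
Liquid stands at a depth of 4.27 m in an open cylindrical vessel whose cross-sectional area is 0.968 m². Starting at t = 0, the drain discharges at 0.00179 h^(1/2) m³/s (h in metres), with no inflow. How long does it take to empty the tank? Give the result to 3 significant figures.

2230 s

A dh/dt = −Q_out = −0.00179 √h.
This is separable: 2 d(√h)/dt = −0.00179/A, so √h = √h₀ − (0.00179/(2A)) t.
Tank is empty when √h = 0: t_empty = 2A√h₀/0.00179.
t_empty = 2·0.968·√4.27/0.00179 = 1.9360·2.0664/0.00179 = 2234.9 s.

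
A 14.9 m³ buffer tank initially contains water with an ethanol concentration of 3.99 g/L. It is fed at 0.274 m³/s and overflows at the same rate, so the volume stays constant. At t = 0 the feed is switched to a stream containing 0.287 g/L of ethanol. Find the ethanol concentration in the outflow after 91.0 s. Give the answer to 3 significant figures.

Mass balance on the solute (V constant): V dC/dt = Q(C_in − C).
Time constant τ = V/Q = 14.9/0.274 = 54.380 s.
Solution: C(t) = C_in + (C₀ − C_in) e^(−t/τ).
C(91.0) = 0.287 + (3.99 − 0.287)·e^(−91.0/54.380) = 0.287 + (3.7030)·0.18760 = 0.98170 g/L.

0.982 g/L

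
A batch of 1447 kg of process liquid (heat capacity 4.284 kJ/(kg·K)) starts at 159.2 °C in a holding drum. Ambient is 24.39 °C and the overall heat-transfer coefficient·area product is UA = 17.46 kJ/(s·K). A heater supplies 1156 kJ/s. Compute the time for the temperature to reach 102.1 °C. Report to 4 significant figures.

634.0 s

M c_p dT/dt = −UA(T − T_amb) + Q̇.
τ = M c_p/UA = 355.037 s; T_ss = T_amb + Q̇/UA = 24.39 + 1156/17.46 = 90.5985 °C.
T(t) = T_ss + (T₀ − T_ss)e^(−t/τ); set T = 102.1:
t = −τ ln[(T − T_ss)/(T₀ − T_ss)] = −355.037 · ln(0.167657) = 634.038 s.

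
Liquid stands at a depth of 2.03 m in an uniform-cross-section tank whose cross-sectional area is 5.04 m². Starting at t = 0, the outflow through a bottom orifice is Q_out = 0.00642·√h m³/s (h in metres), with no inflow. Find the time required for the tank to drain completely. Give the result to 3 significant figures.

2240 s

With no inflow, A dh/dt = −0.00642 √h.
∫ h^(−1/2) dh = −(0.00642/A) ∫ dt, giving 2√h = 2√h₀ − (0.00642/A) t.
Set h = 0: 2√h₀ = (0.00642/A) t_empty ⇒ t_empty = 2A√h₀/0.00642.
t_empty = 2·5.04·√2.03/0.00642 = 10.080·1.4248/0.00642 = 2237.0 s.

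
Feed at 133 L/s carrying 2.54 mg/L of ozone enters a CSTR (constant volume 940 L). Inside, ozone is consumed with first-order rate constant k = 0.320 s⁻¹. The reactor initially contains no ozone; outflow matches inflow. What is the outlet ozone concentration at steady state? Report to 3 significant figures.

Accumulation = in − out − consumed: V dC/dt = Q C_in − Q C − k V C.
Steady state (dC/dt = 0): C_ss = Q C_in/(Q + kV) = C_in/(1 + kV/Q).
C_ss = 133·2.54/(133 + 0.320·940) = 337.82/433.80 = 0.77875 mg/L.

0.779 mg/L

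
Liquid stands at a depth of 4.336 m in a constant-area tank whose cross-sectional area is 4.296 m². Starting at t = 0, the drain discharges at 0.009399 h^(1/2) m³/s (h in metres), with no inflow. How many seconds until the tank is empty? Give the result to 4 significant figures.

1904 s

Unsteady balance on liquid volume: A dh/dt = −0.009399 √h.
This is separable: 2 d(√h)/dt = −0.009399/A, so √h = √h₀ − (0.009399/(2A)) t.
Tank is empty when √h = 0: t_empty = 2A√h₀/0.009399.
t_empty = 2·4.296·√4.336/0.009399 = 8.59200·2.08231/0.009399 = 1903.52 s.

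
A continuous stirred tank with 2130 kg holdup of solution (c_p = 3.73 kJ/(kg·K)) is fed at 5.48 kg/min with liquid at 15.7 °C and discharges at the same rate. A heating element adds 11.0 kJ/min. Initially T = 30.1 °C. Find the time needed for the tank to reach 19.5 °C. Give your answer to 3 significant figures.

Energy balance: M c_p dT/dt = ṁ c_p (T_in − T) + 11.0.
τ = M/ṁ = 388.69 min; T_ss = T_in + Q̇/(ṁ c_p) = 16.238 °C.
T(t) = T_ss + (T₀ − T_ss) e^(−t/τ). Set T = 19.5:
e^(−t/τ) = (19.5 − 16.238)/(30.1 − 16.238) = 0.23531
t = −388.69 · ln(0.23531) = 562.37 min.

562 min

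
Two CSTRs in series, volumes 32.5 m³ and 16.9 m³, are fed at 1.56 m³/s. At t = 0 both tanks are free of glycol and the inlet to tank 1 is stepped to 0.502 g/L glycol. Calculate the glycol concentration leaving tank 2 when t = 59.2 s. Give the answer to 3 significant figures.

0.443 g/L

Each tank obeys Vᵢ dCᵢ/dt = Q(Cᵢ₋₁ − Cᵢ), so τᵢ = Vᵢ/Q.
τ₁ = 32.5/1.56 = 20.833 s; τ₂ = 16.9/1.56 = 10.833 s.
Solving the cascade with C₁(0)=C₂(0)=0 gives C₂(t) = C_in[1 − (τ₁ e^(−t/τ₁) − τ₂ e^(−t/τ₂))/(τ₁ − τ₂)].
At t = 59.2: e^(−t/τ₁) = 0.058332, e^(−t/τ₂) = 0.0042340.
C₂ = 0.502·[1 − (20.833·0.058332 − 10.833·0.0042340)/(10.000)] = 0.502·0.88306 = 0.44330 g/L.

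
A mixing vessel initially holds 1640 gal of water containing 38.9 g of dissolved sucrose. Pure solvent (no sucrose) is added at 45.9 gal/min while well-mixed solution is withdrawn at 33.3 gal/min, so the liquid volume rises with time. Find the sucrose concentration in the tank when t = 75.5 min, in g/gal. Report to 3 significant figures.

Total volume: dV/dt = Q_in − Q_out = 12.600 gal/min, so V(t) = 1640 + 12.600 t and V(75.5) = 2591.3 gal.
No sucrose enters, so dm/dt = −Q_out · (m/V).
dm/m = −Q_out dt/(V₀ + 12.600 t); integrating gives ln(m/m₀) = −(Q_out/(Q_in−Q_out)) ln(V/V₀).
m = m₀ (V₀/V)^(Q_out/(Q_in−Q_out)) = 38.9 × (1640/2591.3)^(2.6429) = 11.611 g.
C = m/V = 11.611/2591.3 = 0.0044809 g/gal.

0.00448 g/gal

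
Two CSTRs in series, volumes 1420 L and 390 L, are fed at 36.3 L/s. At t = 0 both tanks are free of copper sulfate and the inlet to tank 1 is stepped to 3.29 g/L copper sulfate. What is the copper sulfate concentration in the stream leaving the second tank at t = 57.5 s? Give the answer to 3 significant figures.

2.25 g/L

Time constants: τᵢ = Vᵢ/Q for each well-mixed tank.
τ₁ = 1420/36.3 = 39.118 s; τ₂ = 390/36.3 = 10.744 s.
Solving the cascade with C₁(0)=C₂(0)=0 gives C₂(t) = C_in[1 − (τ₁ e^(−t/τ₁) − τ₂ e^(−t/τ₂))/(τ₁ − τ₂)].
At t = 57.5: e^(−t/τ₁) = 0.22995, e^(−t/τ₂) = 0.0047390.
C₂ = 3.29·[1 − (39.118·0.22995 − 10.744·0.0047390)/(28.375)] = 3.29·0.68478 = 2.2529 g/L.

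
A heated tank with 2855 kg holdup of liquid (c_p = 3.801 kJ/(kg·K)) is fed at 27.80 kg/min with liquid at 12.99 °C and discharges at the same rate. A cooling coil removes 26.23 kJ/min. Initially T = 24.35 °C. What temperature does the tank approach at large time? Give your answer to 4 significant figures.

12.74 °C

M c_p dT/dt = ṁ c_p (T_in − T) − Q̇.
At steady state dT/dt = 0 ⇒ T_ss = T_in − Q̇/(ṁ c_p) = 12.99 − 26.23/(27.80·3.801) = 12.7418 °C.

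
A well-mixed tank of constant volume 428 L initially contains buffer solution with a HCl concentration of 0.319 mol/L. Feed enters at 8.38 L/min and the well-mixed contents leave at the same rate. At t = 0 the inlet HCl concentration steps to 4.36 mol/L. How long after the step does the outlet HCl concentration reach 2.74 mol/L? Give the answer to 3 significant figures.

Accumulation = in − out for the solute gives V dC/dt = Q(C_in − C), so τ = V/Q = 51.074 min.
C(t) = C_in + (C₀ − C_in) e^(−t/τ). Set C = 2.74 and solve for t:
e^(−t/τ) = (C − C_in)/(C₀ − C_in) = (2.74 − 4.36)/(0.319 − 4.36) = 0.40089
t = −τ ln(…) = 51.074 × 0.91407 = 46.685 min.

46.7 min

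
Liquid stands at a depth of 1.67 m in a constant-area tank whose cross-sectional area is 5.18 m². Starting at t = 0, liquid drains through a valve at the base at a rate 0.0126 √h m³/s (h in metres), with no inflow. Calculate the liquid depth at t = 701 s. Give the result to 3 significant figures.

A dh/dt = −Q_out = −0.0126 √h.
Separate and integrate: 2(√h − √h₀) = −(0.0126/A) t.
√h = √1.67 − 0.0126·701/(2·5.18) = 1.2923 − 0.85257 = 0.43972.
h = 0.43972² = 0.19335 m.

0.193 m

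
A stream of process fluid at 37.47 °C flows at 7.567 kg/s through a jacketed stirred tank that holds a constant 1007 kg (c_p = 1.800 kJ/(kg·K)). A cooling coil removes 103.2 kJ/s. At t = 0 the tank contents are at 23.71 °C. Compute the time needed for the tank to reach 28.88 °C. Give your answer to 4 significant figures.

240.7 s

Unsteady energy balance on the tank contents: M c_p dT/dt = ṁ c_p (T_in − T) − 103.2.
τ = M/ṁ = 133.078 s; T_ss = T_in − Q̇/(ṁ c_p) = 29.8932 °C.
T(t) = T_ss + (T₀ − T_ss) e^(−t/τ). Set T = 28.88:
e^(−t/τ) = (28.88 − 29.8932)/(23.71 − 29.8932) = 0.163869
t = −133.078 · ln(0.163869) = 240.696 s.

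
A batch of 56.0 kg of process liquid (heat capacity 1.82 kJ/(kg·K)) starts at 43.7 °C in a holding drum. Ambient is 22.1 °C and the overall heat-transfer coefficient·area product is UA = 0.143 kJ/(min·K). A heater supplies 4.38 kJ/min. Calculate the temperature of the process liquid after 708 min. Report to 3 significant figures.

49.4 °C

M c_p dT/dt = −UA(T − T_amb) + Q̇.
dT/dt = (T_ss − T)/τ with T_ss = T_amb + Q̇/UA = 22.1 + 4.38/0.143 = 52.729 °C, τ = M c_p/UA = 56.0·1.82/0.143 = 712.73 min.
T approaches T_ss exponentially: T(t) = T_ss + (T₀ − T_ss) e^(−t/τ).
T(708) = 52.729 + (-9.0294)·0.37033 = 49.386 °C.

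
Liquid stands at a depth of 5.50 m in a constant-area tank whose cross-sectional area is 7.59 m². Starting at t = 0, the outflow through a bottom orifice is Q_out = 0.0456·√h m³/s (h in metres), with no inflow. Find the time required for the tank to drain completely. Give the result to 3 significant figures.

With no inflow, A dh/dt = −0.0456 √h.
∫ h^(−1/2) dh = −(0.0456/A) ∫ dt, giving 2√h = 2√h₀ − (0.0456/A) t.
Set h = 0: 2√h₀ = (0.0456/A) t_empty ⇒ t_empty = 2A√h₀/0.0456.
t_empty = 2·7.59·√5.50/0.0456 = 15.180·2.3452/0.0456 = 780.71 s.

781 s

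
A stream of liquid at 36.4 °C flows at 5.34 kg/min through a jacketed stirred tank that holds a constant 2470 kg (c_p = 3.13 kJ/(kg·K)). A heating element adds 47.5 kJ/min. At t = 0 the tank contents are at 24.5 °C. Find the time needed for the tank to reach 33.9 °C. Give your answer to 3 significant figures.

First-law balance (no shaft work): M c_p dT/dt = ṁ c_p (T_in − T) + 47.5.
τ = M/ṁ = 462.55 min; T_ss = T_in + Q̇/(ṁ c_p) = 39.242 °C.
T(t) = T_ss + (T₀ − T_ss) e^(−t/τ). Set T = 33.9:
e^(−t/τ) = (33.9 − 39.242)/(24.5 − 39.242) = 0.36236
t = −462.55 · ln(0.36236) = 469.54 min.

470 min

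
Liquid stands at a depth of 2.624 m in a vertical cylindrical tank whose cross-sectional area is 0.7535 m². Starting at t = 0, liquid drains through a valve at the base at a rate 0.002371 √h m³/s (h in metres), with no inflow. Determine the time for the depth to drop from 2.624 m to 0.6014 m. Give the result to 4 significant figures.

A dh/dt = −Q_out = −0.002371 √h.
This is separable: 2 d(√h)/dt = −0.002371/A, so √h = √h₀ − (0.002371/(2A)) t.
t = 2A(√h₀ − √h)/0.002371 = 2·0.7535·(√2.624 − √0.6014)/0.002371
  = 1.50700 × (1.61988 − 0.775500) / 0.002371 = 536.683 s.

536.7 s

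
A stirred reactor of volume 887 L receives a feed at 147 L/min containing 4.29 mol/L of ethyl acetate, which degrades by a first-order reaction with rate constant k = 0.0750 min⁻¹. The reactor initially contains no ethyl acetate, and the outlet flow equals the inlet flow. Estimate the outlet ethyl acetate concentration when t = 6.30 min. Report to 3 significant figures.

Species balance: V dC/dt = Q C_in − Q C − k V C.
dC/dt = (Q/V) C_in − (Q/V + k) C; effective rate a = Q/V + k = 0.16573 + 0.0750 = 0.24073 min⁻¹.
C_ss = Q C_in/(Q + kV) = 2.9534 mol/L; C(t) = C_ss + (C₀ − C_ss) e^(−a t).
C(6.30) = 2.9534 + (-2.9534)·e^(−0.24073·6.30) = 2.9534 + (-2.9534)·0.21946 = 2.3053 mol/L.

2.31 mol/L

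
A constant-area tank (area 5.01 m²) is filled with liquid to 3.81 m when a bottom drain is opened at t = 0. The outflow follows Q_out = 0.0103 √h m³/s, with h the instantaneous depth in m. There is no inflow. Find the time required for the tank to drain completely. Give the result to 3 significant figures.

1900 s

Mass balance (ρ constant): A dh/dt = −0.0103 √h.
∫ h^(−1/2) dh = −(0.0103/A) ∫ dt, giving 2√h = 2√h₀ − (0.0103/A) t.
Set h = 0: 2√h₀ = (0.0103/A) t_empty ⇒ t_empty = 2A√h₀/0.0103.
t_empty = 2·5.01·√3.81/0.0103 = 10.020·1.9519/0.0103 = 1898.9 s.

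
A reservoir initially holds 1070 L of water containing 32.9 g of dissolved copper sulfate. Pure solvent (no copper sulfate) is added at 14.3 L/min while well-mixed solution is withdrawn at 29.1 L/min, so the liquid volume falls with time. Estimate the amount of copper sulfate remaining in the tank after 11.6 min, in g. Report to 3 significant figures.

Let m(t) be the amount of copper sulfate. Volume: V(t) = V₀ + (Q_in − Q_out) t = 1070 − 14.800 t; V(11.6) = 898.32 L.
Solute balance: dm/dt = 0 − Q_out C = −Q_out m/V(t).
dm/m = −Q_out dt/(V₀ − 14.800 t); integrating gives ln(m/m₀) = −(Q_out/(Q_in−Q_out)) ln(V/V₀).
m = m₀ (V₀/V)^(Q_out/(Q_in−Q_out)) = 32.9 × (1070/898.32)^(-1.9662) = 23.327 g.

23.3 g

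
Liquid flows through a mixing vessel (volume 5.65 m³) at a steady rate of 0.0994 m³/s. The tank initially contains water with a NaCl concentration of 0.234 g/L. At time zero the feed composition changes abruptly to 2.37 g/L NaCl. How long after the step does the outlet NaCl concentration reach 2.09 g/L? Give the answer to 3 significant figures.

Species balance: V dC/dt = Q(C_in − C) ⇒ τ = V/Q = 56.841 s.
C(t) = C_in + (C₀ − C_in) e^(−t/τ). Set C = 2.09 and solve for t:
e^(−t/τ) = (C − C_in)/(C₀ − C_in) = (2.09 − 2.37)/(0.234 − 2.37) = 0.13109
t = −τ ln(…) = 56.841 × 2.0319 = 115.50 s.

115 s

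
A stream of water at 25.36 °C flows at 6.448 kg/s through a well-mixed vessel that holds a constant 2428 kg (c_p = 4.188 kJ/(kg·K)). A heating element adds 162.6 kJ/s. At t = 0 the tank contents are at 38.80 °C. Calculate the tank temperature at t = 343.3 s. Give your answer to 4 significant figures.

34.36 °C

M c_p dT/dt = ṁ c_p (T_in − T) + Q̇.
τ = M/ṁ = 376.551 s; T_ss = T_in + Q̇/(ṁ c_p) = 25.36 + 162.6/(6.448·4.188) = 31.3813 °C.
T approaches T_ss exponentially: T(t) = T_ss + (T₀ − T_ss) e^(−t/τ).
T(343.3) = 31.3813 + (7.41872)·e^(−343.3/376.551) = 31.3813 + (7.41872)·0.401842 = 34.3624 °C.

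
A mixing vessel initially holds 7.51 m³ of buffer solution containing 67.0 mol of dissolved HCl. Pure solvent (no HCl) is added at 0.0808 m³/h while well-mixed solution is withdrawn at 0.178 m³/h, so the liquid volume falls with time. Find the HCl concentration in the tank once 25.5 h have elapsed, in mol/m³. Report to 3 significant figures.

Let m(t) be the amount of HCl. Volume: V(t) = V₀ + (Q_in − Q_out) t = 7.51 − 0.097200 t; V(25.5) = 5.0314 m³.
Species balance (pure solvent in): dm/dt = −Q_out · m/V(t).
dm/m = −Q_out dt/(V₀ − 0.097200 t); integrating gives ln(m/m₀) = −(Q_out/(Q_in−Q_out)) ln(V/V₀).
m = m₀ (V₀/V)^(Q_out/(Q_in−Q_out)) = 67.0 × (7.51/5.0314)^(-1.8313) = 32.175 mol.
C = m/V = 32.175/5.0314 = 6.3949 mol/m³.

6.39 mol/m³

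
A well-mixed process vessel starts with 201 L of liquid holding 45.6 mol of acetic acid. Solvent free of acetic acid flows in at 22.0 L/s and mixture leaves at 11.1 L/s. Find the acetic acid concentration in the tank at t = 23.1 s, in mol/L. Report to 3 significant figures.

0.0440 mol/L

Let m(t) be the amount of acetic acid. Volume: V(t) = V₀ + (Q_in − Q_out) t = 201 + 10.900 t; V(23.1) = 452.79 L.
Solute balance: dm/dt = 0 − Q_out C = −Q_out m/V(t).
Separate: dm/m = −Q_out dt/V(t) ⇒ ln(m/m₀) = −(Q_out/(Q_in−Q_out)) ln(V/V₀).
m = m₀ (V₀/V)^(Q_out/(Q_in−Q_out)) = 45.6 × (201/452.79)^(1.0183) = 19.943 mol.
C = m/V = 19.943/452.79 = 0.044045 mol/L.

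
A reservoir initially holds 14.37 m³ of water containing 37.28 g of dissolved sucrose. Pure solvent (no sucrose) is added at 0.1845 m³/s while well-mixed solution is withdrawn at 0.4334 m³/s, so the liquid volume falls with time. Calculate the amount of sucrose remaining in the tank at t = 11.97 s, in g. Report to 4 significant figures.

24.88 g

Total volume: dV/dt = Q_in − Q_out = -0.248900 m³/s, so V(t) = 14.37 − 0.248900 t and V(11.97) = 11.3907 m³.
Species balance (pure solvent in): dm/dt = −Q_out · m/V(t).
dm/m = −Q_out dt/(V₀ − 0.248900 t); integrating gives ln(m/m₀) = −(Q_out/(Q_in−Q_out)) ln(V/V₀).
m = m₀ (V₀/V)^(Q_out/(Q_in−Q_out)) = 37.28 × (14.37/11.3907)^(-1.74126) = 24.8754 g.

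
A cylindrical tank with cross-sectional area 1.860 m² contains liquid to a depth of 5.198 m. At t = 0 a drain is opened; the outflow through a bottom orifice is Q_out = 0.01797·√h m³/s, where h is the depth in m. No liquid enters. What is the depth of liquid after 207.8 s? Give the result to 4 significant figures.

A dh/dt = −Q_out = −0.01797 √h.
Separate and integrate: 2(√h − √h₀) = −(0.01797/A) t.
√h = √5.198 − 0.01797·207.8/(2·1.860) = 2.27991 − 1.00381 = 1.27610.
h = 1.27610² = 1.62844 m.

1.628 m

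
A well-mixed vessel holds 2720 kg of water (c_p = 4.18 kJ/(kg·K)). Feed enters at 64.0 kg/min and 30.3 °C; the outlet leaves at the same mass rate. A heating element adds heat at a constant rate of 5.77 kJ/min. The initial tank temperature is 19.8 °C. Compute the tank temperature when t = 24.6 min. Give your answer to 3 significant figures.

24.4 °C

M c_p dT/dt = ṁ c_p (T_in − T) + Q̇.
τ = M/ṁ = 42.500 min; T_ss = T_in + Q̇/(ṁ c_p) = 30.3 + 5.77/(64.0·4.18) = 30.322 °C.
Integrating: T(t) = T_ss + (T₀ − T_ss) e^(−t/τ).
T(24.6) = 30.322 + (-10.522)·e^(−24.6/42.500) = 30.322 + (-10.522)·0.56056 = 24.424 °C.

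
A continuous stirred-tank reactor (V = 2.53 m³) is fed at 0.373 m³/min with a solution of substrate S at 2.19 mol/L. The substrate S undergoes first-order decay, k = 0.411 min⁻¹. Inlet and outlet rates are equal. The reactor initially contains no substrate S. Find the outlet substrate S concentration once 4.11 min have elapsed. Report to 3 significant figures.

0.520 mol/L

Accumulation = in − out − consumed: V dC/dt = Q C_in − Q C − k V C.
dC/dt = (Q/V) C_in − (Q/V + k) C; effective rate a = Q/V + k = 0.14743 + 0.411 = 0.55843 min⁻¹.
C_ss = Q C_in/(Q + kV) = 0.57818 mol/L; C(t) = C_ss + (C₀ − C_ss) e^(−a t).
C(4.11) = 0.57818 + (-0.57818)·e^(−0.55843·4.11) = 0.57818 + (-0.57818)·0.10075 = 0.51993 mol/L.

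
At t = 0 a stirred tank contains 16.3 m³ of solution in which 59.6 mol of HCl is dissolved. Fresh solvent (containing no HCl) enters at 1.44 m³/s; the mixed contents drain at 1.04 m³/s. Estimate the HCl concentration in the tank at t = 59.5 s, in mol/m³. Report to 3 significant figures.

0.143 mol/m³

Total volume: dV/dt = Q_in − Q_out = 0.40000 m³/s, so V(t) = 16.3 + 0.40000 t and V(59.5) = 40.100 m³.
Species balance (pure solvent in): dm/dt = −Q_out · m/V(t).
dm/m = −Q_out dt/(V₀ + 0.40000 t); integrating gives ln(m/m₀) = −(Q_out/(Q_in−Q_out)) ln(V/V₀).
m = m₀ (V₀/V)^(Q_out/(Q_in−Q_out)) = 59.6 × (16.3/40.100)^(2.6000) = 5.7380 mol.
C = m/V = 5.7380/40.100 = 0.14309 mol/m³.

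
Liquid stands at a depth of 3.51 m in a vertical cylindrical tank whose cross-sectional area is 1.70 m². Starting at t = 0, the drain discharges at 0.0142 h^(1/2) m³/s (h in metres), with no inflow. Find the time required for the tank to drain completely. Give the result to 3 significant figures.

449 s

A dh/dt = −Q_out = −0.0142 √h.
∫ h^(−1/2) dh = −(0.0142/A) ∫ dt, giving 2√h = 2√h₀ − (0.0142/A) t.
Set h = 0: 2√h₀ = (0.0142/A) t_empty ⇒ t_empty = 2A√h₀/0.0142.
t_empty = 2·1.70·√3.51/0.0142 = 3.4000·1.8735/0.0142 = 448.58 s.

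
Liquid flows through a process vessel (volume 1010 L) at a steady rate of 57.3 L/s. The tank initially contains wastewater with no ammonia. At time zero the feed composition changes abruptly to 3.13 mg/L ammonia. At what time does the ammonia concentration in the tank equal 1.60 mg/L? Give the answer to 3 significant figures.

12.6 s

Accumulation = in − out for the solute gives V dC/dt = Q(C_in − C), so τ = V/Q = 17.627 s.
C(t) = C_in + (C₀ − C_in) e^(−t/τ). Set C = 1.60 and solve for t:
e^(−t/τ) = (C − C_in)/(C₀ − C_in) = (1.60 − 3.13)/(0 − 3.13) = 0.48882
t = −τ ln(…) = 17.627 × 0.71577 = 12.616 s.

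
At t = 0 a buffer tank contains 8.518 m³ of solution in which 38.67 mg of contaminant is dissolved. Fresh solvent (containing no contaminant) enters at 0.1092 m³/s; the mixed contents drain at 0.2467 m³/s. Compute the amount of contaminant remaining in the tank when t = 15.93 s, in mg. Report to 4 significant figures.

22.69 mg

Total volume: dV/dt = Q_in − Q_out = -0.137500 m³/s, so V(t) = 8.518 − 0.137500 t and V(15.93) = 6.32763 m³.
Species balance (pure solvent in): dm/dt = −Q_out · m/V(t).
dm/m = −Q_out dt/(V₀ − 0.137500 t); integrating gives ln(m/m₀) = −(Q_out/(Q_in−Q_out)) ln(V/V₀).
m = m₀ (V₀/V)^(Q_out/(Q_in−Q_out)) = 38.67 × (8.518/6.32763)^(-1.79418) = 22.6856 mg.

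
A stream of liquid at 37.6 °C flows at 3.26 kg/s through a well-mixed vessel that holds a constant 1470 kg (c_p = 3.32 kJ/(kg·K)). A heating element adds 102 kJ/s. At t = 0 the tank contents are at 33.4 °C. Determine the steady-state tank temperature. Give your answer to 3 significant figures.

47.0 °C

First-law balance (no shaft work): M c_p dT/dt = ṁ c_p (T_in − T) + 102.
At steady state dT/dt = 0 ⇒ T_ss = T_in + Q̇/(ṁ c_p) = 37.6 + 102/(3.26·3.32) = 47.024 °C.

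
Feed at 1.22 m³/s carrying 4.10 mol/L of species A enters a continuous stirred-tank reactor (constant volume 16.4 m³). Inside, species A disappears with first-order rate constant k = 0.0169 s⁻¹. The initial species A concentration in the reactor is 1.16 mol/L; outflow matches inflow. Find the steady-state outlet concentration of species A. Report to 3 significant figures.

3.34 mol/L

Species balance: V dC/dt = Q C_in − Q C − k V C.
At steady state: 0 = Q C_in − (Q + kV) C_ss, so C_ss = Q C_in/(Q + kV).
C_ss = 1.22·4.10/(1.22 + 0.0169·16.4) = 5.0020/1.4972 = 3.3410 mol/L.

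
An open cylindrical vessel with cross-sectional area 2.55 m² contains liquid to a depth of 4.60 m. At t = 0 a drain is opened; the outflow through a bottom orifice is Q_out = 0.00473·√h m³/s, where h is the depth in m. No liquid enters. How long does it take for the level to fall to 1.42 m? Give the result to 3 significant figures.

1030 s

Mass balance (ρ constant): A dh/dt = −0.00473 √h.
∫ h^(−1/2) dh = −(0.00473/A) ∫ dt, giving 2√h = 2√h₀ − (0.00473/A) t.
t = 2A(√h₀ − √h)/0.00473 = 2·2.55·(√4.60 − √1.42)/0.00473
  = 5.1000 × (2.1448 − 1.1916) / 0.00473 = 1027.7 s.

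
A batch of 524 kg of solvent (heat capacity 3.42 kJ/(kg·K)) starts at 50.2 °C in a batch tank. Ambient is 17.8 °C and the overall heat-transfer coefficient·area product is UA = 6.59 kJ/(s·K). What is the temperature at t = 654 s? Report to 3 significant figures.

20.7 °C

M c_p dT/dt = −UA(T − T_amb).
dT/dt = (T_ss − T)/τ with T_ss = T_amb = 17.800 °C, τ = M c_p/UA = 524·3.42/6.59 = 271.94 s.
T approaches T_ss exponentially: T(t) = T_ss + (T₀ − T_ss) e^(−t/τ).
T(654) = 17.800 + (32.400)·0.090270 = 20.725 °C.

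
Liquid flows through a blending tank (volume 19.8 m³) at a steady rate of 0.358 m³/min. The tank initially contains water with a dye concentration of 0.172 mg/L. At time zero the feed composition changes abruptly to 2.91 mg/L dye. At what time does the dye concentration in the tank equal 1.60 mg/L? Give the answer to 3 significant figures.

Species balance on the tank: V dC/dt = Q(C_in − C), so τ = V/Q = 55.307 min.
C(t) = C_in + (C₀ − C_in) e^(−t/τ). Set C = 1.60 and solve for t:
e^(−t/τ) = (C − C_in)/(C₀ − C_in) = (1.60 − 2.91)/(0.172 − 2.91) = 0.47845
t = −τ ln(…) = 55.307 × 0.73720 = 40.773 min.

40.8 min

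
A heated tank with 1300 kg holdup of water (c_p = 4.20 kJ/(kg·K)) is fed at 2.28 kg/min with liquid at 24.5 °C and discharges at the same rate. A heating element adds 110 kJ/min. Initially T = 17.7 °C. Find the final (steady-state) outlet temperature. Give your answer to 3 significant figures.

36.0 °C

Unsteady energy balance on the tank contents: M c_p dT/dt = ṁ c_p (T_in − T) + 110.
At steady state dT/dt = 0 ⇒ T_ss = T_in + Q̇/(ṁ c_p) = 24.5 + 110/(2.28·4.20) = 35.987 °C.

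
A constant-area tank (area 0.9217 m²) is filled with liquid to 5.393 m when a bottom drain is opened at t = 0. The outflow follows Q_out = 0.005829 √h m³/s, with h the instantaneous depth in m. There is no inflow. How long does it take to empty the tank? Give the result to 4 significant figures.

734.4 s

With no inflow, A dh/dt = −0.005829 √h.
Separate and integrate: 2(√h − √h₀) = −(0.005829/A) t.
Set h = 0: 2√h₀ = (0.005829/A) t_empty ⇒ t_empty = 2A√h₀/0.005829.
t_empty = 2·0.9217·√5.393/0.005829 = 1.84340·2.32228/0.005829 = 734.414 s.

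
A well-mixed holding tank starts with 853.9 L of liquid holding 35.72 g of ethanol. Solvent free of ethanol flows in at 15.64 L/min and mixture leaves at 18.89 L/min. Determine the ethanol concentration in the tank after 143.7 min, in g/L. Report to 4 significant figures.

0.0009265 g/L

Let m(t) be the amount of ethanol. Volume: V(t) = V₀ + (Q_in − Q_out) t = 853.9 − 3.25000 t; V(143.7) = 386.875 L.
Solute balance: dm/dt = 0 − Q_out C = −Q_out m/V(t).
dm/m = −Q_out dt/(V₀ − 3.25000 t); integrating gives ln(m/m₀) = −(Q_out/(Q_in−Q_out)) ln(V/V₀).
m = m₀ (V₀/V)^(Q_out/(Q_in−Q_out)) = 35.72 × (853.9/386.875)^(-5.81231) = 0.358450 g.
C = m/V = 0.358450/386.875 = 0.000926527 g/L.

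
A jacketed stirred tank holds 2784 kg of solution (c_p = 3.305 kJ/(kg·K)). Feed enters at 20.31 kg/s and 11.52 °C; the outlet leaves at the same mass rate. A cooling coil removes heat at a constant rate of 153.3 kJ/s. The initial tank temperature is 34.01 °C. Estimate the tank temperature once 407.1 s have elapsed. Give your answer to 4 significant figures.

10.51 °C

Heat balance on the well-mixed liquid: M c_p dT/dt = ṁ c_p (T_in − T) − 153.3.
τ = M/ṁ = 137.075 s; T_ss = T_in − Q̇/(ṁ c_p) = 11.52 − 153.3/(20.31·3.305) = 9.23619 °C.
Solution: T(t) = T_ss + (T₀ − T_ss) e^(−t/τ).
T(407.1) = 9.23619 + (24.7738)·e^(−407.1/137.075) = 9.23619 + (24.7738)·0.0513085 = 10.5073 °C.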